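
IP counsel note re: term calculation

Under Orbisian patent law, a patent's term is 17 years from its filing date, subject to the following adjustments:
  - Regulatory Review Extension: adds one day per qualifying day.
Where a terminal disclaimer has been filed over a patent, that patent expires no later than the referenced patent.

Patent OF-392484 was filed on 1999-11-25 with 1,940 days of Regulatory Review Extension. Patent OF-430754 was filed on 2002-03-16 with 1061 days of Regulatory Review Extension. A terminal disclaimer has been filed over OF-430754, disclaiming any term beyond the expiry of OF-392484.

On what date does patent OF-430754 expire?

2022-02-09

Natural term of OF-430754:
  Base: filing + 17 years → 16 March 2019.
  Regulatory Review Extension: +1061 days → 9 February 2022.
Expiry of referenced patent OF-392484:
  Base: filing + 17 years → 25 November 2016.
  Regulatory Review Extension: +1940 days → 19 March 2022.
Terminal disclaimer: OF-430754 expires on the earlier of 9 February 2022 and 19 March 2022.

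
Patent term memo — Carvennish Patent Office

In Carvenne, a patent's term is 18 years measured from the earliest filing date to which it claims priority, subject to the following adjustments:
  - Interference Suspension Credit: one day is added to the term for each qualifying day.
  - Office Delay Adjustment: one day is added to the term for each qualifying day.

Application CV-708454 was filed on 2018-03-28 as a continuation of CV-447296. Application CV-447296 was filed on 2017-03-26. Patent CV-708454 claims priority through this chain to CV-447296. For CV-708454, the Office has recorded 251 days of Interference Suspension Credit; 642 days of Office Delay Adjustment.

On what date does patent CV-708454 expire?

2037-09-04

Earliest priority filing: 26 March 2017.
Base term: 26 March 2017 + 18 years → 26 March 2035.
Interference Suspension Credit: +251 days → 2 December 2035.
Office Delay Adjustment: +642 days → 4 September 2037.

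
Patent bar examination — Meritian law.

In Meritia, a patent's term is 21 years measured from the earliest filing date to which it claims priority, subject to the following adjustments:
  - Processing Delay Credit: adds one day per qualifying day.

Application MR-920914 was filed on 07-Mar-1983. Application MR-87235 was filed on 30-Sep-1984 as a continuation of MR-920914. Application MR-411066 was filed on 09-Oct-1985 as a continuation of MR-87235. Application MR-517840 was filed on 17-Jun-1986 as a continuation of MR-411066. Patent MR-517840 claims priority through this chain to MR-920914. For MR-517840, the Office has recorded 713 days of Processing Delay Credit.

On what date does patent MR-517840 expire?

2006-02-18

Earliest priority filing: 7 March 1983.
Base term: 7 March 1983 + 21 years → 7 March 2004.
Processing Delay Credit: +713 days → 18 February 2006.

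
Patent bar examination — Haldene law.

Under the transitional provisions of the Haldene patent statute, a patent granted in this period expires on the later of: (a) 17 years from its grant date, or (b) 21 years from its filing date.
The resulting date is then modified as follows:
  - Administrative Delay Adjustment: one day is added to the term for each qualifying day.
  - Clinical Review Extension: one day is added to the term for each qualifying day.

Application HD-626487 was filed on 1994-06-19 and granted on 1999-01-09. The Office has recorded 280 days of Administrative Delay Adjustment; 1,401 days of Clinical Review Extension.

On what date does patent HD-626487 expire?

2020-08-16

(a) grant + 17 years → 9 January 2016.
(b) filing + 21 years → 19 June 2015.
Later of the two: 9 January 2016.
Administrative Delay Adjustment: +280 days → 15 October 2016.
Clinical Review Extension: +1401 days → 16 August 2020.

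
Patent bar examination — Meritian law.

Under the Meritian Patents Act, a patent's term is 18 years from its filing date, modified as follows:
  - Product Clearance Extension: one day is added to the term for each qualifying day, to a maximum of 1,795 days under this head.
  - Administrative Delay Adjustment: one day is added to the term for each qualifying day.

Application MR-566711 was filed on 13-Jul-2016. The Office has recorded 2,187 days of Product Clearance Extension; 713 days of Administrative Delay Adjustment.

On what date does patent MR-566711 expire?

2041-05-25

Base term: filing date + 18 years → 13 July 2034.
Product Clearance Extension: 2187 days claimed exceeds the 1795-day cap, so +1795 days → 12 June 2039.
Administrative Delay Adjustment: +713 days → 25 May 2041.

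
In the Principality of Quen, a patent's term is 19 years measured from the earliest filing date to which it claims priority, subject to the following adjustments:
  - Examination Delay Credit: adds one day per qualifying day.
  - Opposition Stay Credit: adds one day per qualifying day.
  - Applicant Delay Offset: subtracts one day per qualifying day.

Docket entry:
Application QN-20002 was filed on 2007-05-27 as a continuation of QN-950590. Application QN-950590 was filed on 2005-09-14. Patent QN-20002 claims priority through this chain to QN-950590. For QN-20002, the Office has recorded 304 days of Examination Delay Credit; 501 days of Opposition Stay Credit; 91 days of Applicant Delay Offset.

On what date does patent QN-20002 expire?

Earliest priority filing: 14 September 2005.
Base term: 14 September 2005 + 19 years → 14 September 2024.
Examination Delay Credit: +304 days → 15 July 2025.
Opposition Stay Credit: +501 days → 28 November 2026.
Applicant Delay Offset: −91 days → 29 August 2026.

August 29, 2026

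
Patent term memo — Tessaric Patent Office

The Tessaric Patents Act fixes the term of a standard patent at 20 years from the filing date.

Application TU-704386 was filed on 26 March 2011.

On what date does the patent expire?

2031-03-26

Filing date + 20 years → 26 March 2031.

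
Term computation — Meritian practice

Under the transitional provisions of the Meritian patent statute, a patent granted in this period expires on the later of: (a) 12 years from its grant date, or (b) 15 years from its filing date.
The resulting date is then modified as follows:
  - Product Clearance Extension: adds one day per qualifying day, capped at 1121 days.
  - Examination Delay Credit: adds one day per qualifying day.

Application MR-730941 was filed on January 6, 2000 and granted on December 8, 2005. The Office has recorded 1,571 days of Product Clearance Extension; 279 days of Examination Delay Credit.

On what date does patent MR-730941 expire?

(a) grant + 12 years → 8 December 2017.
(b) filing + 15 years → 6 January 2015.
Later of the two: 8 December 2017.
Product Clearance Extension: 1571 days claimed exceeds the 1121-day cap, so +1121 days → 2 January 2021.
Examination Delay Credit: +279 days → 8 October 2021.

October 8, 2021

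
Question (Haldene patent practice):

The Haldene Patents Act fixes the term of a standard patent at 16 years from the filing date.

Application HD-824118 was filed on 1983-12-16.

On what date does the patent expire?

Filing date + 16 years → 16 December 1999.

December 16, 1999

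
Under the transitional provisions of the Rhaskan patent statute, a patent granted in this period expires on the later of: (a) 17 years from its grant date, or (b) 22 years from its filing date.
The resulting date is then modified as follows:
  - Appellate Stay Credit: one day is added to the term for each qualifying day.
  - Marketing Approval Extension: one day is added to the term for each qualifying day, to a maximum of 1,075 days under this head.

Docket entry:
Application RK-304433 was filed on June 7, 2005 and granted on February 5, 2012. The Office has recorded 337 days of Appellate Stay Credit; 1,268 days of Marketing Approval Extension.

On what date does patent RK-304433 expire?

(a) grant + 17 years → 5 February 2029.
(b) filing + 22 years → 7 June 2027.
Later of the two: 5 February 2029.
Appellate Stay Credit: +337 days → 8 January 2030.
Marketing Approval Extension: 1268 days claimed exceeds the 1075-day cap, so +1075 days → 18 December 2032.

2032-12-18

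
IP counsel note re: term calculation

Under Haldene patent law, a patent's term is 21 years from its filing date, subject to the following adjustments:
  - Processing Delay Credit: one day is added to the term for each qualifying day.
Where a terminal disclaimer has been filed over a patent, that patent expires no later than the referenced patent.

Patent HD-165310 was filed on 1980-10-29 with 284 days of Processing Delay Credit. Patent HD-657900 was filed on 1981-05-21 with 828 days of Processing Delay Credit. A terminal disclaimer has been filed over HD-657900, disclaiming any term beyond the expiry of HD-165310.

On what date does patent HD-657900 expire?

Natural term of HD-657900:
  Base: filing + 21 years → 21 May 2002.
  Processing Delay Credit: +828 days → 26 August 2004.
Expiry of referenced patent HD-165310:
  Base: filing + 21 years → 29 October 2001.
  Processing Delay Credit: +284 days → 9 August 2002.
Terminal disclaimer: HD-657900 expires on the earlier of 26 August 2004 and 9 August 2002.

August 9, 2002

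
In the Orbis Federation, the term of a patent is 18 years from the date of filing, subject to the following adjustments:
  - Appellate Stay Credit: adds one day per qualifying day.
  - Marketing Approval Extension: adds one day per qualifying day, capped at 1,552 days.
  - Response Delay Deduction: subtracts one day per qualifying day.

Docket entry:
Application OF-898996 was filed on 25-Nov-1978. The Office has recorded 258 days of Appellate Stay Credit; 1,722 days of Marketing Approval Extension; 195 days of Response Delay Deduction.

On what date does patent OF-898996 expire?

April 28, 2001

Base term: filing date + 18 years → 25 November 1996.
Appellate Stay Credit: +258 days → 10 August 1997.
Marketing Approval Extension: 1722 days claimed exceeds the 1552-day cap, so +1552 days → 9 November 2001.
Response Delay Deduction: −195 days → 28 April 2001.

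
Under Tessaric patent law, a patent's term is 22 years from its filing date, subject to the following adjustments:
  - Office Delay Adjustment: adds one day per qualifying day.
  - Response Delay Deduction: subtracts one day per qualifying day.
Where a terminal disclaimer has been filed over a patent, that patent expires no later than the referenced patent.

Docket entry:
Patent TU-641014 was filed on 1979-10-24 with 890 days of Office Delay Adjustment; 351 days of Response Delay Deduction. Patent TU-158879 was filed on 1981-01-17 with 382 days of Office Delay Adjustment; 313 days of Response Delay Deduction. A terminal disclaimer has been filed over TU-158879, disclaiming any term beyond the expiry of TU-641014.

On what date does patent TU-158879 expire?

Natural term of TU-158879:
  Base: filing + 22 years → 17 January 2003.
  Office Delay Adjustment: +382 days → 3 February 2004.
  Response Delay Deduction: −313 days → 27 March 2003.
Expiry of referenced patent TU-641014:
  Base: filing + 22 years → 24 October 2001.
  Office Delay Adjustment: +890 days → 1 April 2004.
  Response Delay Deduction: −351 days → 16 April 2003.
Terminal disclaimer: TU-158879 expires on the earlier of 27 March 2003 and 16 April 2003.

2003-03-27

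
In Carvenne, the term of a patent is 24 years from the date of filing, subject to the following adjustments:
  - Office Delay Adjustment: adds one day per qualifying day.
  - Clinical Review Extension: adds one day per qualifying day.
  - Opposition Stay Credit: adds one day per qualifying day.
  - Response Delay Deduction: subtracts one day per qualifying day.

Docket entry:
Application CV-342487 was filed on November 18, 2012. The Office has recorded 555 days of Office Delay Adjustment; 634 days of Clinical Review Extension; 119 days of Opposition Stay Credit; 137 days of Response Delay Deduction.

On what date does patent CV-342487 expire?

February 2, 2040

Base term: filing date + 24 years → 18 November 2036.
Office Delay Adjustment: +555 days → 27 May 2038.
Clinical Review Extension: +634 days → 20 February 2040.
Opposition Stay Credit: +119 days → 18 June 2040.
Response Delay Deduction: −137 days → 2 February 2040.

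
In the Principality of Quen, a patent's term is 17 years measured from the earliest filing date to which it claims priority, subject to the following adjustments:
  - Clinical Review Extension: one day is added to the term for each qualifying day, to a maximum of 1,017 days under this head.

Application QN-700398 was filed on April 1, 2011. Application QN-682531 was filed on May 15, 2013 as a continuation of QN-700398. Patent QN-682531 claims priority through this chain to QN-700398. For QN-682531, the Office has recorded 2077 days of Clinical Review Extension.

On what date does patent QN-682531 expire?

January 13, 2031

Earliest priority filing: 1 April 2011.
Base term: 1 April 2011 + 17 years → 1 April 2028.
Clinical Review Extension: 2077 days claimed exceeds the 1017-day cap, so +1017 days → 13 January 2031.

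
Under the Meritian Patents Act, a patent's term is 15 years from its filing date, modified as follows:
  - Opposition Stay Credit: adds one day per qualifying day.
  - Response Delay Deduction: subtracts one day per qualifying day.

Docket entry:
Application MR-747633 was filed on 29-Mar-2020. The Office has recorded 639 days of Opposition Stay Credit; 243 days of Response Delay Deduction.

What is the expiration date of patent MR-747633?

2036-04-28

Base term: filing date + 15 years → 29 March 2035.
Opposition Stay Credit: +639 days → 27 December 2036.
Response Delay Deduction: −243 days → 28 April 2036.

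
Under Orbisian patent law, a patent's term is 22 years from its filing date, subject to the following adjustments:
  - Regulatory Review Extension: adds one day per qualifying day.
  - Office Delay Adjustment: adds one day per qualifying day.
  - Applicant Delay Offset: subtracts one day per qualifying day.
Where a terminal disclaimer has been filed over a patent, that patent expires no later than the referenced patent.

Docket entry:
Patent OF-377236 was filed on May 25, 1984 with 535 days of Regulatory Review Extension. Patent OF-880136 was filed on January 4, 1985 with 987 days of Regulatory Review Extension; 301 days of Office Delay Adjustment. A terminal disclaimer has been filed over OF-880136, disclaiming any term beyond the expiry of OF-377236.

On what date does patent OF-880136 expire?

Natural term of OF-880136:
  Base: filing + 22 years → 4 January 2007.
  Regulatory Review Extension: +987 days → 17 September 2009.
  Office Delay Adjustment: +301 days → 15 July 2010.
Expiry of referenced patent OF-377236:
  Base: filing + 22 years → 25 May 2006.
  Regulatory Review Extension: +535 days → 11 November 2007.
Terminal disclaimer: OF-880136 expires on the earlier of 15 July 2010 and 11 November 2007.

November 11, 2007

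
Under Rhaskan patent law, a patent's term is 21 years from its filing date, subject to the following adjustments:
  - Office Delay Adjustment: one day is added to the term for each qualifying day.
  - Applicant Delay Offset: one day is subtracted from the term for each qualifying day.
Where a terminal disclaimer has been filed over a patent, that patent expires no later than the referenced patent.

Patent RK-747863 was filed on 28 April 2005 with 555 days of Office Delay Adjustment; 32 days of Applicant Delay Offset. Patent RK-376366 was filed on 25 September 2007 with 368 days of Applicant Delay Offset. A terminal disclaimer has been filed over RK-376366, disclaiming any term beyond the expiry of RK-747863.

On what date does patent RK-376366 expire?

Natural term of RK-376366:
  Base: filing + 21 years → 25 September 2028.
  Applicant Delay Offset: −368 days → 23 September 2027.
Expiry of referenced patent RK-747863:
  Base: filing + 21 years → 28 April 2026.
  Office Delay Adjustment: +555 days → 4 November 2027.
  Applicant Delay Offset: −32 days → 3 October 2027.
Terminal disclaimer: RK-376366 expires on the earlier of 23 September 2027 and 3 October 2027.

September 23, 2027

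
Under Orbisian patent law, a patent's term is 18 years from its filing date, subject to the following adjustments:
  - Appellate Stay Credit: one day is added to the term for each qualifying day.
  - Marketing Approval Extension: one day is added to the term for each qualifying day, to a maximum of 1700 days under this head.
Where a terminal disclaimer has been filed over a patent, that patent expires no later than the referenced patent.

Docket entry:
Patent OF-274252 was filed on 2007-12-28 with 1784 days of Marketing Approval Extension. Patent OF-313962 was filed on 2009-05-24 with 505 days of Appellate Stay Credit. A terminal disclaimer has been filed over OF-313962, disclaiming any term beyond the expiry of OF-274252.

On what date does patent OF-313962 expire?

Natural term of OF-313962:
  Base: filing + 18 years → 24 May 2027.
  Appellate Stay Credit: +505 days → 10 October 2028.
Expiry of referenced patent OF-274252:
  Base: filing + 18 years → 28 December 2025.
  Marketing Approval Extension: 1784 days claimed exceeds the 1700-day cap, so +1700 days → 24 August 2030.
Terminal disclaimer: OF-313962 expires on the earlier of 10 October 2028 and 24 August 2030.

2028-10-10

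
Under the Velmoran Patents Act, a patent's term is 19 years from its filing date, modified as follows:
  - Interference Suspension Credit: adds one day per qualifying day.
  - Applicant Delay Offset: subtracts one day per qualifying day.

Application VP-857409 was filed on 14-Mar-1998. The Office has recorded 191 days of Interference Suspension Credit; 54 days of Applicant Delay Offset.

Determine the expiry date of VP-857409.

2017-07-29

Base term: filing date + 19 years → 14 March 2017.
Interference Suspension Credit: +191 days → 21 September 2017.
Applicant Delay Offset: −54 days → 29 July 2017.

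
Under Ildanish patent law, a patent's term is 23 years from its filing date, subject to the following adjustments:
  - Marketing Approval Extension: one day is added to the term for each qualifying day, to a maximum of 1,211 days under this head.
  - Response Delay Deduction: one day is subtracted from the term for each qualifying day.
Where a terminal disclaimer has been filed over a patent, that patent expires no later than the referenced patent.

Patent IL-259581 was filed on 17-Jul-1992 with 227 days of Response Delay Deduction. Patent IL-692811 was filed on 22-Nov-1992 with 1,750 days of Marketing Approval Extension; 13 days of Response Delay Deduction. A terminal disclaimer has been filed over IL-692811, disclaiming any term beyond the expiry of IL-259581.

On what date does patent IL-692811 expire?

Natural term of IL-692811:
  Base: filing + 23 years → 22 November 2015.
  Marketing Approval Extension: 1750 days claimed exceeds the 1211-day cap, so +1211 days → 17 March 2019.
  Response Delay Deduction: −13 days → 4 March 2019.
Expiry of referenced patent IL-259581:
  Base: filing + 23 years → 17 July 2015.
  Response Delay Deduction: −227 days → 2 December 2014.
Terminal disclaimer: IL-692811 expires on the earlier of 4 March 2019 and 2 December 2014.

December 2, 2014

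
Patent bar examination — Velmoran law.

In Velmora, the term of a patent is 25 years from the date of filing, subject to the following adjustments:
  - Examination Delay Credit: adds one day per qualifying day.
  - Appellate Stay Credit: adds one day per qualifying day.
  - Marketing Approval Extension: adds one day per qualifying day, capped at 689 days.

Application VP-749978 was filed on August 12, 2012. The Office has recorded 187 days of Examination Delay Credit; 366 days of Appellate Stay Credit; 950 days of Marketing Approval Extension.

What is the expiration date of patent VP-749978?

Base term: filing date + 25 years → 12 August 2037.
Examination Delay Credit: +187 days → 15 February 2038.
Appellate Stay Credit: +366 days → 16 February 2039.
Marketing Approval Extension: 950 days claimed exceeds the 689-day cap, so +689 days → 5 January 2041.

2041-01-05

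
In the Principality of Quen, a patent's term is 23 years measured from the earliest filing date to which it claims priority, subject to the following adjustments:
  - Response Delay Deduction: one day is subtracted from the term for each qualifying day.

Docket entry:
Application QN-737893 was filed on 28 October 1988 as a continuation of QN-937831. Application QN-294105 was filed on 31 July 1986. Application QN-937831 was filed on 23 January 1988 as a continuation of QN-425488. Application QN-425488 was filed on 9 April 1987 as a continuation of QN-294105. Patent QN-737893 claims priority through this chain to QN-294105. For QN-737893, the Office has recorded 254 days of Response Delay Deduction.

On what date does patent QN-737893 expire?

2008-11-19

Earliest priority filing: 31 July 1986.
Base term: 31 July 1986 + 23 years → 31 July 2009.
Response Delay Deduction: −254 days → 19 November 2008.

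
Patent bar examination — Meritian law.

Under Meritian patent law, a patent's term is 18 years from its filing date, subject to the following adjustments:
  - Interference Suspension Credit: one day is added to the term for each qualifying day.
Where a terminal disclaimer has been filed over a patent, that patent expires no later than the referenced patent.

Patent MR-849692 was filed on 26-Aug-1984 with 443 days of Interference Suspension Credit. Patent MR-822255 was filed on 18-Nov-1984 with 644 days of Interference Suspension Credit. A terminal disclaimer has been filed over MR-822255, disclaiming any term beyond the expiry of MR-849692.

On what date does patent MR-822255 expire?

Natural term of MR-822255:
  Base: filing + 18 years → 18 November 2002.
  Interference Suspension Credit: +644 days → 23 August 2004.
Expiry of referenced patent MR-849692:
  Base: filing + 18 years → 26 August 2002.
  Interference Suspension Credit: +443 days → 12 November 2003.
Terminal disclaimer: MR-822255 expires on the earlier of 23 August 2004 and 12 November 2003.

2003-11-12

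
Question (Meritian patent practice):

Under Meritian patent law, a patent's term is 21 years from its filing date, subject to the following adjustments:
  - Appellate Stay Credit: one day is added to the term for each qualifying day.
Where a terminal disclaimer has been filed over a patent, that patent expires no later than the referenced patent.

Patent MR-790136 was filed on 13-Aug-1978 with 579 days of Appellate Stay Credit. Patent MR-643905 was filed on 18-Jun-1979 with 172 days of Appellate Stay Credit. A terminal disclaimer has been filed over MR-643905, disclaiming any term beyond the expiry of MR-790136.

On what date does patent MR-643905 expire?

Natural term of MR-643905:
  Base: filing + 21 years → 18 June 2000.
  Appellate Stay Credit: +172 days → 7 December 2000.
Expiry of referenced patent MR-790136:
  Base: filing + 21 years → 13 August 1999.
  Appellate Stay Credit: +579 days → 14 March 2001.
Terminal disclaimer: MR-643905 expires on the earlier of 7 December 2000 and 14 March 2001.

December 7, 2000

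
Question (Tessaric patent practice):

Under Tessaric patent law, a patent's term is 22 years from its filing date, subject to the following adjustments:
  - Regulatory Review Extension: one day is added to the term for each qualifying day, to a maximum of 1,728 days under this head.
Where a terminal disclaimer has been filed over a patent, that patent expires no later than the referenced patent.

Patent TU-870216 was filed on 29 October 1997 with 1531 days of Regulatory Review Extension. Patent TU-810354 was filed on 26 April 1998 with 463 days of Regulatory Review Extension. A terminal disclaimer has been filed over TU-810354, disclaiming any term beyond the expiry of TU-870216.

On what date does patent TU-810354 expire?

2021-08-02

Natural term of TU-810354:
  Base: filing + 22 years → 26 April 2020.
  Regulatory Review Extension: 463 days (within the 1728-day cap) → +463 days → 2 August 2021.
Expiry of referenced patent TU-870216:
  Base: filing + 22 years → 29 October 2019.
  Regulatory Review Extension: 1531 days (within the 1728-day cap) → +1531 days → 7 January 2024.
Terminal disclaimer: TU-810354 expires on the earlier of 2 August 2021 and 7 January 2024.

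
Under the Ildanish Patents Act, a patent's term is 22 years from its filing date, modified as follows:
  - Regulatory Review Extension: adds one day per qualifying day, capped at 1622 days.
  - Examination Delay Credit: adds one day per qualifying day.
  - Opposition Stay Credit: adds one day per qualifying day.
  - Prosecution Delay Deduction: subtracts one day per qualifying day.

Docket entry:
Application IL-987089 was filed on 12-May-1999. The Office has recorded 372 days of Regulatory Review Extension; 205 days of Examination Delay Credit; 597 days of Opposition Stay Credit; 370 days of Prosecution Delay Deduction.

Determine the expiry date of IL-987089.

Base term: filing date + 22 years → 12 May 2021.
Regulatory Review Extension: 372 days (within the 1622-day cap) → +372 days → 19 May 2022.
Examination Delay Credit: +205 days → 10 December 2022.
Opposition Stay Credit: +597 days → 29 July 2024.
Prosecution Delay Deduction: −370 days → 25 July 2023.

2023-07-25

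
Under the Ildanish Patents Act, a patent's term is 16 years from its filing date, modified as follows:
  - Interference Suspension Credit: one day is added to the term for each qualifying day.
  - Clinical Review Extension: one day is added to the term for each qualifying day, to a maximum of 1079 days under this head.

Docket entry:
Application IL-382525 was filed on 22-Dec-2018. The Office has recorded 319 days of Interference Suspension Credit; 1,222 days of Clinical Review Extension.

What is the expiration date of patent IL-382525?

October 20, 2038

Base term: filing date + 16 years → 22 December 2034.
Interference Suspension Credit: +319 days → 6 November 2035.
Clinical Review Extension: 1222 days claimed exceeds the 1079-day cap, so +1079 days → 20 October 2038.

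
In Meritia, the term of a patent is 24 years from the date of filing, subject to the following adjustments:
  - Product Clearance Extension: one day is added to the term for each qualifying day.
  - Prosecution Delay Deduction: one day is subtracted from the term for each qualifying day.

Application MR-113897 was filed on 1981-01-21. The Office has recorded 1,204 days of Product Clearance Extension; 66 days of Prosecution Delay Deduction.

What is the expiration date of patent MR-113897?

2008-03-04

Base term: filing date + 24 years → 21 January 2005.
Product Clearance Extension: +1204 days → 9 May 2008.
Prosecution Delay Deduction: −66 days → 4 March 2008.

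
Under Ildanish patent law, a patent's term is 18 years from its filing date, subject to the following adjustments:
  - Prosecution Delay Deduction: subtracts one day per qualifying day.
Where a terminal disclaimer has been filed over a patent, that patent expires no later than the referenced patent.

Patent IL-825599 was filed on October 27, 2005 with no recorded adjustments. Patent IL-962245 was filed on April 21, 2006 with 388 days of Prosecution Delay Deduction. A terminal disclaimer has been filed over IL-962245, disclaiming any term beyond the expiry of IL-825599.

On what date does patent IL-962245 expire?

Natural term of IL-962245:
  Base: filing + 18 years → 21 April 2024.
  Prosecution Delay Deduction: −388 days → 30 March 2023.
Expiry of referenced patent IL-825599:
  Base: filing + 18 years → 27 October 2023.
Terminal disclaimer: IL-962245 expires on the earlier of 30 March 2023 and 27 October 2023.

2023-03-30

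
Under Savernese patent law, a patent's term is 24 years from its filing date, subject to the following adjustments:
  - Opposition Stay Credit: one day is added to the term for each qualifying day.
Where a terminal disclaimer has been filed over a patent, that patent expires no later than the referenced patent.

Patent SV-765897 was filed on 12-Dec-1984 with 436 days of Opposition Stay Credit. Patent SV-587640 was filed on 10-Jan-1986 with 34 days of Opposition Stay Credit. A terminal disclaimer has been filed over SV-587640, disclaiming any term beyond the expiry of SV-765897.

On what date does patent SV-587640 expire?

Natural term of SV-587640:
  Base: filing + 24 years → 10 January 2010.
  Opposition Stay Credit: +34 days → 13 February 2010.
Expiry of referenced patent SV-765897:
  Base: filing + 24 years → 12 December 2008.
  Opposition Stay Credit: +436 days → 21 February 2010.
Terminal disclaimer: SV-587640 expires on the earlier of 13 February 2010 and 21 February 2010.

2010-02-13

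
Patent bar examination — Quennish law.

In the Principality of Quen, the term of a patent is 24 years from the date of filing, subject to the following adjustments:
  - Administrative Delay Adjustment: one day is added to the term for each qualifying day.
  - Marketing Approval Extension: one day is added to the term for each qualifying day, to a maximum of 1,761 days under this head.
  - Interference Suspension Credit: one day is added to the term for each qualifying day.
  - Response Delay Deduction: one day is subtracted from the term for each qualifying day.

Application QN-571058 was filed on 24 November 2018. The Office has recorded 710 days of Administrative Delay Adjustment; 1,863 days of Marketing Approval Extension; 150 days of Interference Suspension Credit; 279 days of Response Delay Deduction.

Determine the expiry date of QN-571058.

2049-04-23

Base term: filing date + 24 years → 24 November 2042.
Administrative Delay Adjustment: +710 days → 3 November 2044.
Marketing Approval Extension: 1863 days claimed exceeds the 1761-day cap, so +1761 days → 30 August 2049.
Interference Suspension Credit: +150 days → 27 January 2050.
Response Delay Deduction: −279 days → 23 April 2049.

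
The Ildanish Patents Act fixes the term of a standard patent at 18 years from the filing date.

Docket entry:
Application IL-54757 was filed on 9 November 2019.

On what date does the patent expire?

November 9, 2037

Filing date + 18 years → 9 November 2037.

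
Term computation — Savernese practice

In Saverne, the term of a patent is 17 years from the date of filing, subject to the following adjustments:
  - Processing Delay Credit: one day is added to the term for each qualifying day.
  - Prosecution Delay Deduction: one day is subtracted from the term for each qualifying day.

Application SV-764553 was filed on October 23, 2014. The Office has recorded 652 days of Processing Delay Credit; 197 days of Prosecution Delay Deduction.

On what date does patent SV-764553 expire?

Base term: filing date + 17 years → 23 October 2031.
Processing Delay Credit: +652 days → 5 August 2033.
Prosecution Delay Deduction: −197 days → 20 January 2033.

2033-01-20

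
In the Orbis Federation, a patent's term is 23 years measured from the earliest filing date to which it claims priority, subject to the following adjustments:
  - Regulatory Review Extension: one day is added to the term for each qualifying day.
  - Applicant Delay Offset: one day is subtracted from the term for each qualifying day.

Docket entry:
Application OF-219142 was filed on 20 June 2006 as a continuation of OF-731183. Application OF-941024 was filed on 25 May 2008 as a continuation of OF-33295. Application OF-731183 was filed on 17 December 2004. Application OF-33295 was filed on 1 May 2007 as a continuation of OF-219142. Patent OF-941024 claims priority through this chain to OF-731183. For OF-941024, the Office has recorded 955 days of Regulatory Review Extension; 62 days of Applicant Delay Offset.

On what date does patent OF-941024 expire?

Earliest priority filing: 17 December 2004.
Base term: 17 December 2004 + 23 years → 17 December 2027.
Regulatory Review Extension: +955 days → 29 July 2030.
Applicant Delay Offset: −62 days → 28 May 2030.

2030-05-28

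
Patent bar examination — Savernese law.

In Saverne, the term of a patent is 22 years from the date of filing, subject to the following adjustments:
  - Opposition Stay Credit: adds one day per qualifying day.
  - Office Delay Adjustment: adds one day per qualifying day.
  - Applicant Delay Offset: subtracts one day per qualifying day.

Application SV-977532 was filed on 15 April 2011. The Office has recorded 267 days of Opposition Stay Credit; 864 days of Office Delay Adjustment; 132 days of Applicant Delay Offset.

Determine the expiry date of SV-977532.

January 9, 2036

Base term: filing date + 22 years → 15 April 2033.
Opposition Stay Credit: +267 days → 7 January 2034.
Office Delay Adjustment: +864 days → 20 May 2036.
Applicant Delay Offset: −132 days → 9 January 2036.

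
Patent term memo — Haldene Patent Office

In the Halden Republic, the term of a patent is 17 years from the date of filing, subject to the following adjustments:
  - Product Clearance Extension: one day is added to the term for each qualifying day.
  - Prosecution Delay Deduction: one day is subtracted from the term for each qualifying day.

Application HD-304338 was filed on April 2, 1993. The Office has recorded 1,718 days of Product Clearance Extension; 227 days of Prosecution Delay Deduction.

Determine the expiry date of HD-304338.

Base term: filing date + 17 years → 2 April 2010.
Product Clearance Extension: +1718 days → 15 December 2014.
Prosecution Delay Deduction: −227 days → 2 May 2014.

May 2, 2014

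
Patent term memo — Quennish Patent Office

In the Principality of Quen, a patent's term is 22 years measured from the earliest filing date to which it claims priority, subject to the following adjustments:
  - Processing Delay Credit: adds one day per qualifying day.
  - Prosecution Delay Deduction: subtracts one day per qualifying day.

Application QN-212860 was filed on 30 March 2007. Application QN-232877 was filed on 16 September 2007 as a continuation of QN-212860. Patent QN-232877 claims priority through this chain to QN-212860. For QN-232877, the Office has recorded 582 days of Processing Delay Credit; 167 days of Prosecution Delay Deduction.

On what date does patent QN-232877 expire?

May 19, 2030

Earliest priority filing: 30 March 2007.
Base term: 30 March 2007 + 22 years → 30 March 2029.
Processing Delay Credit: +582 days → 2 November 2030.
Prosecution Delay Deduction: −167 days → 19 May 2030.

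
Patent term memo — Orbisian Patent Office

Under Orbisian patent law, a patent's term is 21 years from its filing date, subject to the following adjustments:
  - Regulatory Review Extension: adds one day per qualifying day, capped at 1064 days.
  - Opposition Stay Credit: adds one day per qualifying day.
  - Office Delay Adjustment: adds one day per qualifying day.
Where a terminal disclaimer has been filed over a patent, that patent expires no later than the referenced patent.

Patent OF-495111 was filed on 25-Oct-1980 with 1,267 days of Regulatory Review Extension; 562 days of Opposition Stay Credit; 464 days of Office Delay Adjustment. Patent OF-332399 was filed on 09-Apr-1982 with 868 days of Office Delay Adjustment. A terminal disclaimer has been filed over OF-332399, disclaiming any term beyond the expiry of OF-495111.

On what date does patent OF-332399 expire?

2005-08-24

Natural term of OF-332399:
  Base: filing + 21 years → 9 April 2003.
  Office Delay Adjustment: +868 days → 24 August 2005.
Expiry of referenced patent OF-495111:
  Base: filing + 21 years → 25 October 2001.
  Regulatory Review Extension: 1267 days claimed exceeds the 1064-day cap, so +1064 days → 23 September 2004.
  Opposition Stay Credit: +562 days → 8 April 2006.
  Office Delay Adjustment: +464 days → 16 July 2007.
Terminal disclaimer: OF-332399 expires on the earlier of 24 August 2005 and 16 July 2007.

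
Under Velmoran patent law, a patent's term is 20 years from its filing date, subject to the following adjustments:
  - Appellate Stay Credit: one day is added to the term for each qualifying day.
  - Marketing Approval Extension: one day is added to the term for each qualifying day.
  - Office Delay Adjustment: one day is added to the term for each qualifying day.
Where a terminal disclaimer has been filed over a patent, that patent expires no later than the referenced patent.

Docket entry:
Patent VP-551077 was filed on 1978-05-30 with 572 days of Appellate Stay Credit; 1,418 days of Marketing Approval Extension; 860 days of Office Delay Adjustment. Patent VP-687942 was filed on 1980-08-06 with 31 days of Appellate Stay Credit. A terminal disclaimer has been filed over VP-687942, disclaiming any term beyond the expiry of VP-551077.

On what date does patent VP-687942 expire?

2000-09-06

Natural term of VP-687942:
  Base: filing + 20 years → 6 August 2000.
  Appellate Stay Credit: +31 days → 6 September 2000.
Expiry of referenced patent VP-551077:
  Base: filing + 20 years → 30 May 1998.
  Appellate Stay Credit: +572 days → 23 December 1999.
  Marketing Approval Extension: +1418 days → 10 November 2003.
  Office Delay Adjustment: +860 days → 19 March 2006.
Terminal disclaimer: VP-687942 expires on the earlier of 6 September 2000 and 19 March 2006.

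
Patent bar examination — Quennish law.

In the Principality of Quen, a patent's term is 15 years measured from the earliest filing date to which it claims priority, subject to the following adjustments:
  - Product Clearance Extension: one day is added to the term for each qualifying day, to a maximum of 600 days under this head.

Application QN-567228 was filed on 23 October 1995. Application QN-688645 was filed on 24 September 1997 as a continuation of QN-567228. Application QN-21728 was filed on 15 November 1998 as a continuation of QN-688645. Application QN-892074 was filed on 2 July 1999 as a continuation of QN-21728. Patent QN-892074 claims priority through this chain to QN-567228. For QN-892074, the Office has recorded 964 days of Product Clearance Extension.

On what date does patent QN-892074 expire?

2012-06-14

Earliest priority filing: 23 October 1995.
Base term: 23 October 1995 + 15 years → 23 October 2010.
Product Clearance Extension: 964 days claimed exceeds the 600-day cap, so +600 days → 14 June 2012.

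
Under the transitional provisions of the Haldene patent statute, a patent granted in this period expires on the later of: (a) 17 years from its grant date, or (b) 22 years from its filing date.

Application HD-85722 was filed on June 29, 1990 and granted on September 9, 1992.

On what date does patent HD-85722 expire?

2012-06-29

(a) grant + 17 years → 9 September 2009.
(b) filing + 22 years → 29 June 2012.
Later of the two: 29 June 2012.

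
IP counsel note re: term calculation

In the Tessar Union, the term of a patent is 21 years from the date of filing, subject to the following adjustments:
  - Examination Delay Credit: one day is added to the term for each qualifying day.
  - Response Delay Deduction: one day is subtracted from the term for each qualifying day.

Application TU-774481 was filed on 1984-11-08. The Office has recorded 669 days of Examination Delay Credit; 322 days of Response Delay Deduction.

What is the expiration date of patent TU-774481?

2006-10-21

Base term: filing date + 21 years → 8 November 2005.
Examination Delay Credit: +669 days → 8 September 2007.
Response Delay Deduction: −322 days → 21 October 2006.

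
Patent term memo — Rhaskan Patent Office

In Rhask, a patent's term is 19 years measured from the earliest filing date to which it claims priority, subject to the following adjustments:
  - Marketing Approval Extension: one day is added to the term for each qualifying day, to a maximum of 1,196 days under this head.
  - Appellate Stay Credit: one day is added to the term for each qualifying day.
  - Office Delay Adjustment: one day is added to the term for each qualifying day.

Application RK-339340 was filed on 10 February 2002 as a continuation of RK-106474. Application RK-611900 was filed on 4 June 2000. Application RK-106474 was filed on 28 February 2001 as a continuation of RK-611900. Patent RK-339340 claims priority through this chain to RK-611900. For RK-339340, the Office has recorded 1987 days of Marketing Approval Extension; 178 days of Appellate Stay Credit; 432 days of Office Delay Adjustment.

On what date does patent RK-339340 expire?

May 14, 2024

Earliest priority filing: 4 June 2000.
Base term: 4 June 2000 + 19 years → 4 June 2019.
Marketing Approval Extension: 1987 days claimed exceeds the 1196-day cap, so +1196 days → 12 September 2022.
Appellate Stay Credit: +178 days → 9 March 2023.
Office Delay Adjustment: +432 days → 14 May 2024.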